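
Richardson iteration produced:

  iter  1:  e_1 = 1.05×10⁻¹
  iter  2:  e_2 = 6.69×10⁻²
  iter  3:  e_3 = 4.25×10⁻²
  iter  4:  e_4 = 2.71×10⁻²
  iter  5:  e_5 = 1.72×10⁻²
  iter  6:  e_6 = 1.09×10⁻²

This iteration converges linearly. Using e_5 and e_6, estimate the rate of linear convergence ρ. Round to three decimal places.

ρ ≈ e_6/e_5 = 1.09×10⁻²/1.72×10⁻² = 0.63372

0.634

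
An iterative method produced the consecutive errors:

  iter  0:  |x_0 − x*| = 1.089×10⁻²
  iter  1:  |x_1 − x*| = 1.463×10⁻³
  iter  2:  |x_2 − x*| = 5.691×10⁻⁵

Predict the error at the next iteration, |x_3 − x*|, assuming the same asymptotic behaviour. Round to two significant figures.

3.0e-7

First estimate the order: p ≈ ln(|x_2 − x*|/|x_1 − x*|) / ln(|x_1 − x*|/|x_0 − x*|) = ln(5.691×10⁻⁵/1.463×10⁻³)/ln(1.463×10⁻³/1.089×10⁻²) = ln(0.0388995)/ln(0.134343) ≈ 1.6174.
Then |x_3 − x*| ≈ |x_2 − x*|·(|x_2 − x*|/|x_1 − x*|)^p = 5.691×10⁻⁵·(0.0388995)^1.6174 = 5.691×10⁻⁵·0.00524053 ≈ 2.982e-07.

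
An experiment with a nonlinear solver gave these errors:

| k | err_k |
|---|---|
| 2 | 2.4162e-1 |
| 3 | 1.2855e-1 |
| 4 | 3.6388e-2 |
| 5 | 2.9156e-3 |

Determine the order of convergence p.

Consecutive ratios: err_5/err_4 = 2.9156e-3/3.6388e-2 = 0.0801253, err_4/err_3 = 3.6388e-2/1.2855e-1 = 0.283065.
p ≈ ln(0.0801253)/ln(0.283065) = -2.5242/-1.2621 ≈ 2.00.
So the convergence is quadratic (order 2).

2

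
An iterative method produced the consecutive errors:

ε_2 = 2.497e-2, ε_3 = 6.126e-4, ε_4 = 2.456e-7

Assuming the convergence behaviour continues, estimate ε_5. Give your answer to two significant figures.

First estimate the order: p ≈ ln(ε_4/ε_3) / ln(ε_3/ε_2) = ln(2.456e-7/6.126e-4)/ln(6.126e-4/2.497e-2) = ln(0.000400914)/ln(0.0245334) ≈ 2.1096.
Then ε_5 ≈ ε_4·(ε_4/ε_3)^p = 2.456e-7·(0.000400914)^2.1096 = 2.456e-7·6.8202e-08 ≈ 1.675e-14.

1.7e-14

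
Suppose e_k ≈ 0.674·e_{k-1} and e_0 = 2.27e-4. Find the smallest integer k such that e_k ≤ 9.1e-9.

26

After k steps, e_k ≈ 2.27e-4·0.674^k.
Need 0.674^k ≤ 9.1e-9/2.27e-4 = 4.00881e-05.
k ≥ ln(4.00881e-05)/ln(0.674) = -10.1244/-0.39453 = 25.662.
Smallest integer k = 26.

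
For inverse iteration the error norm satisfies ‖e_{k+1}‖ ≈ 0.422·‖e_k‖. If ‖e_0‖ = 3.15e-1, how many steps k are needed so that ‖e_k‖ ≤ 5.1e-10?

After k steps, ‖e_k‖ ≈ 3.15e-1·0.422^k.
Need 0.422^k ≤ 5.1e-10/3.15e-1 = 1.61905e-09.
k ≥ ln(1.61905e-09)/ln(0.422) = -20.2414/-0.86275 = 23.461.
Smallest integer k = 24.

24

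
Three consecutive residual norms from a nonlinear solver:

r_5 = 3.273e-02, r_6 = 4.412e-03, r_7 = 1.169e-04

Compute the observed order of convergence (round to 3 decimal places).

p ≈ ln(r_7/r_6) / ln(r_6/r_5)
  = ln(1.169e-04/4.412e-03) / ln(4.412e-03/3.273e-02)
  = ln(0.0264959) / ln(0.1348)
  = -3.630765 / -2.003963 ≈ 1.811792

1.812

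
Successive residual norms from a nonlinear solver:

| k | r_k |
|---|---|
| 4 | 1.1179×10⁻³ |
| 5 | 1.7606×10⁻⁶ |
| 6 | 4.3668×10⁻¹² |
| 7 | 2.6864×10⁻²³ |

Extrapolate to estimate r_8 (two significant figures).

1.0e-45

First estimate the order: p ≈ ln(r_7/r_6) / ln(r_6/r_5) = ln(2.6864×10⁻²³/4.3668×10⁻¹²)/ln(4.3668×10⁻¹²/1.7606×10⁻⁶) = ln(6.15187e-12)/ln(2.48029e-06) ≈ 2.0000.
Then r_8 ≈ r_7·(r_7/r_6)^p = 2.6864×10⁻²³·(6.15187e-12)^2.0000 = 2.6864×10⁻²³·3.78455e-23 ≈ 1.017e-45.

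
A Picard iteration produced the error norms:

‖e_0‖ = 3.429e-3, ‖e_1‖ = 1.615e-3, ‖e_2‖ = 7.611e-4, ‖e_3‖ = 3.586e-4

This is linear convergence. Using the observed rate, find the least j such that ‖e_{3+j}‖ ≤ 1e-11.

Rate ρ ≈ ‖e_3‖/‖e_2‖ = 3.586e-4/7.611e-4 = 0.4712.
After j more steps, ‖e_{3+j}‖ ≈ 3.586e-4·ρ^j; need ρ^j ≤ 1e-11/3.586e-4 = 2.78862e-08.
j ≥ ln(2.78862e-08)/ln(0.4712) = -17.3951/-0.75247 = 23.117.
So 24 more iterations are needed.

24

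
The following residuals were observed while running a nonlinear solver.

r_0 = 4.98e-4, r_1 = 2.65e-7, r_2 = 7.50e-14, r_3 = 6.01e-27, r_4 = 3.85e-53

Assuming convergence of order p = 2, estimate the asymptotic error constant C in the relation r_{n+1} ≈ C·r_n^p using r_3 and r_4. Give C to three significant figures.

1.07

C ≈ r_4 / r_3^2
  = 3.85e-53 / (6.01e-27)^2
  = 3.85e-53 / 3.61201e-53 ≈ 1.0659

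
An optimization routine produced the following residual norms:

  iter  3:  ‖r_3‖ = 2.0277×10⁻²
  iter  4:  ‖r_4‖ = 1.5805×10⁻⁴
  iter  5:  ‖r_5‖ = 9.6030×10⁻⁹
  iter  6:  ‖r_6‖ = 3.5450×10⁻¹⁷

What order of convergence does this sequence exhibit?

Consecutive ratios: ‖r_6‖/‖r_5‖ = 3.5450×10⁻¹⁷/9.6030×10⁻⁹ = 3.69155e-09, ‖r_5‖/‖r_4‖ = 9.6030×10⁻⁹/1.5805×10⁻⁴ = 6.07593e-05.
p ≈ ln(3.69155e-09)/ln(6.07593e-05) = -19.4172/-9.7086 ≈ 2.00.
So the convergence is quadratic (order 2).

2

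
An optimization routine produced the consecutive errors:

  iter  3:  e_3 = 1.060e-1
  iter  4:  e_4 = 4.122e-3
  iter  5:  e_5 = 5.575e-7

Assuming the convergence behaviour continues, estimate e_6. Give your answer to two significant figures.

First estimate the order: p ≈ ln(e_5/e_4) / ln(e_4/e_3) = ln(5.575e-7/4.122e-3)/ln(4.122e-3/1.060e-1) = ln(0.00013525)/ln(0.0388868) ≈ 2.7435.
Then e_6 ≈ e_5·(e_5/e_4)^p = 5.575e-7·(0.00013525)^2.7435 = 5.575e-7·2.43094e-11 ≈ 1.355e-17.

1.4e-17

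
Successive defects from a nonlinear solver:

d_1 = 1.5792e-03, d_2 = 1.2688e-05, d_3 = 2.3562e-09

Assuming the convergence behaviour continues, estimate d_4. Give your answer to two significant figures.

First estimate the order: p ≈ ln(d_3/d_2) / ln(d_2/d_1) = ln(2.3562e-09/1.2688e-05)/ln(1.2688e-05/1.5792e-03) = ln(0.000185703)/ln(0.00803445) ≈ 1.7810.
Then d_4 ≈ d_3·(d_3/d_2)^p = 2.3562e-09·(0.000185703)^1.7810 = 2.3562e-09·2.26343e-07 ≈ 5.333e-16.

5.3e-16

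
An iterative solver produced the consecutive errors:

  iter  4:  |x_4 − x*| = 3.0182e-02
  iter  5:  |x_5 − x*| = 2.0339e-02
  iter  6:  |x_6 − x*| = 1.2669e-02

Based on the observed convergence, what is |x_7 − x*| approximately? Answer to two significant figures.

First estimate the order: p ≈ ln(|x_6 − x*|/|x_5 − x*|) / ln(|x_5 − x*|/|x_4 − x*|) = ln(1.2669e-02/2.0339e-02)/ln(2.0339e-02/3.0182e-02) = ln(0.622892)/ln(0.673878) ≈ 1.1993.
Then |x_7 − x*| ≈ |x_6 − x*|·(|x_6 − x*|/|x_5 − x*|)^p = 1.2669e-02·(0.622892)^1.1993 = 1.2669e-02·0.566812 ≈ 0.007181.

7.2e-3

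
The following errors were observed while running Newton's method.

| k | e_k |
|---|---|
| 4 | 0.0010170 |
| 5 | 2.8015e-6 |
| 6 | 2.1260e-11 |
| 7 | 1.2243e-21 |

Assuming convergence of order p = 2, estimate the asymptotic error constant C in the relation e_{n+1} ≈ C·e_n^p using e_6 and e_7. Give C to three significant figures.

2.71

C ≈ e_7 / e_6^2
  = 1.2243e-21 / (2.1260e-11)^2
  = 1.2243e-21 / 4.51988e-22 ≈ 2.7087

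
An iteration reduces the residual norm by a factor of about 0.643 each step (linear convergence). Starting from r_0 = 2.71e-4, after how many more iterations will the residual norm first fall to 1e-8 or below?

After k steps, r_k ≈ 2.71e-4·0.643^k.
Need 0.643^k ≤ 1e-8/2.71e-4 = 3.69004e-05.
k ≥ ln(3.69004e-05)/ln(0.643) = -10.2073/-0.44161 = 23.114.
Smallest integer k = 24.

24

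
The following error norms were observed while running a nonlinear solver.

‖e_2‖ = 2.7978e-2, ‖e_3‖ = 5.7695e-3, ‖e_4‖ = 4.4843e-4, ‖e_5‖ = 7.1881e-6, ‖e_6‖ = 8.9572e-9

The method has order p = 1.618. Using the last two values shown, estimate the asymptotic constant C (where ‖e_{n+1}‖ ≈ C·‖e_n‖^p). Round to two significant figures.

C ≈ ‖e_6‖ / ‖e_5‖^1.618
  = 8.9572e-9 / (7.1881e-6)^1.618
  = 8.9572e-9 / 4.76433e-09 ≈ 1.8801

1.9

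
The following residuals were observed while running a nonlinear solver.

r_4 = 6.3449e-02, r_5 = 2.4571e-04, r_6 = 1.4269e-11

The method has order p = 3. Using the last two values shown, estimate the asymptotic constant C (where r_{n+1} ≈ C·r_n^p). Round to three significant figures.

C ≈ r_6 / r_5^3
  = 1.4269e-11 / (2.4571e-04)^3
  = 1.4269e-11 / 1.48343e-11 ≈ 0.96189

0.962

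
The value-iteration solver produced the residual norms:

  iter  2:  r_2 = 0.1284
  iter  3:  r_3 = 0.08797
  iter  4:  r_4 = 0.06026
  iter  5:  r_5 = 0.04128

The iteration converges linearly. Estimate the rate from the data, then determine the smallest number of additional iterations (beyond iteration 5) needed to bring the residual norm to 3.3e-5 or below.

Rate ρ ≈ r_5/r_4 = 0.04128/0.06026 = 0.6850.
After j more steps, r_{5+j} ≈ 0.04128·ρ^j; need ρ^j ≤ 3.3e-5/0.04128 = 0.000799419.
j ≥ ln(0.000799419)/ln(0.6850) = -7.1316/-0.37834 = 18.850.
So 19 more iterations are needed.

19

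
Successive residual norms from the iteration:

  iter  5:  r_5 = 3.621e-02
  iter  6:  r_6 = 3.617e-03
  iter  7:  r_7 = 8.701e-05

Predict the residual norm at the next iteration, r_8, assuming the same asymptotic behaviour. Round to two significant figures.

2.1e-7

First estimate the order: p ≈ ln(r_7/r_6) / ln(r_6/r_5) = ln(8.701e-05/3.617e-03)/ln(3.617e-03/3.621e-02) = ln(0.0240558)/ln(0.0998895) ≈ 1.6180.
Then r_8 ≈ r_7·(r_7/r_6)^p = 8.701e-05·(0.0240558)^1.6180 = 8.701e-05·0.00240333 ≈ 2.091e-07.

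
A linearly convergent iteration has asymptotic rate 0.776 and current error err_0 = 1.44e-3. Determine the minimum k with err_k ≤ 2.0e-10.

After k steps, err_k ≈ 1.44e-3·0.776^k.
Need 0.776^k ≤ 2.0e-10/1.44e-3 = 1.38889e-07.
k ≥ ln(1.38889e-07)/ln(0.776) = -15.7896/-0.25360 = 62.262.
Smallest integer k = 63.

63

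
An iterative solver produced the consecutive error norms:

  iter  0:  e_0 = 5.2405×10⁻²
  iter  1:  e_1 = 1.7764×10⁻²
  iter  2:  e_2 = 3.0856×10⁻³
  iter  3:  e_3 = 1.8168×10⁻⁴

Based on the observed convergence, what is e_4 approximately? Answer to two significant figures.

1.9e-6

First estimate the order: p ≈ ln(e_3/e_2) / ln(e_2/e_1) = ln(1.8168×10⁻⁴/3.0856×10⁻³)/ln(3.0856×10⁻³/1.7764×10⁻²) = ln(0.05888)/ln(0.1737) ≈ 1.6180.
Then e_4 ≈ e_3·(e_3/e_2)^p = 1.8168×10⁻⁴·(0.05888)^1.6180 = 1.8168×10⁻⁴·0.0102284 ≈ 1.858e-06.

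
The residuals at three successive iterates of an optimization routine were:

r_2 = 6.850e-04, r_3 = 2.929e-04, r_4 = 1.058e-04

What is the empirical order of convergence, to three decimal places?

p ≈ ln(r_4/r_3) / ln(r_3/r_2)
  = ln(1.058e-04/2.929e-04) / ln(2.929e-04/6.850e-04)
  = ln(0.361215) / ln(0.427591)
  = -1.018282 / -0.849588 ≈ 1.198560

1.199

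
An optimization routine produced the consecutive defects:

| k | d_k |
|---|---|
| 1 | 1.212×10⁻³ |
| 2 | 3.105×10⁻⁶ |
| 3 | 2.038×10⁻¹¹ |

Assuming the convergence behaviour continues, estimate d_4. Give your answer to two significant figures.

8.8e-22

First estimate the order: p ≈ ln(d_3/d_2) / ln(d_2/d_1) = ln(2.038×10⁻¹¹/3.105×10⁻⁶)/ln(3.105×10⁻⁶/1.212×10⁻³) = ln(6.56361e-06)/ln(0.00256188) ≈ 2.0000.
Then d_4 ≈ d_3·(d_3/d_2)^p = 2.038×10⁻¹¹·(6.56361e-06)^2.0000 = 2.038×10⁻¹¹·4.3081e-11 ≈ 8.78e-22.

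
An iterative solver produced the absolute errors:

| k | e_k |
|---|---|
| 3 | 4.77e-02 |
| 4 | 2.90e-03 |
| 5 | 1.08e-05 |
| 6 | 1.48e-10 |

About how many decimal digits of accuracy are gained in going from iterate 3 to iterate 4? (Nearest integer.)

1

Digits gained ≈ log₁₀(e_3/e_4) = log₁₀(4.77e-02/2.90e-03) = log₁₀(16.4483) ≈ 1.216.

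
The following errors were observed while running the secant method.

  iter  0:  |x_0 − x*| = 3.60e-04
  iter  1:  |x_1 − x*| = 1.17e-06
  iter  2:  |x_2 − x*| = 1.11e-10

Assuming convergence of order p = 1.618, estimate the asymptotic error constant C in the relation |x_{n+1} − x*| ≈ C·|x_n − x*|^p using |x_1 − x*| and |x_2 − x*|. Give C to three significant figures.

0.440

C ≈ |x_2 − x*| / |x_1 − x*|^1.618
  = 1.11e-10 / (1.17e-06)^1.618
  = 1.11e-10 / 2.52537e-10 ≈ 0.43954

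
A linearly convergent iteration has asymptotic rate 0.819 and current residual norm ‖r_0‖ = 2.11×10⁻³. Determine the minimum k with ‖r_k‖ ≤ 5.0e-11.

After k steps, ‖r_k‖ ≈ 2.11×10⁻³·0.819^k.
Need 0.819^k ≤ 5.0e-11/2.11×10⁻³ = 2.36967e-08.
k ≥ ln(2.36967e-08)/ln(0.819) = -17.5579/-0.19967 = 87.935.
Smallest integer k = 88.

88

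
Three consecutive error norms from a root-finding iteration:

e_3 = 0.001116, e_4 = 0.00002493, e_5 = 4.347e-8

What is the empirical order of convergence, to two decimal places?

1.67

p ≈ ln(e_5/e_4) / ln(e_4/e_3)
  = ln(4.347e-8/0.00002493) / ln(0.00002493/0.001116)
  = ln(0.00174368) / ln(0.0223387)
  = -6.35176 / -3.80143 ≈ 1.67089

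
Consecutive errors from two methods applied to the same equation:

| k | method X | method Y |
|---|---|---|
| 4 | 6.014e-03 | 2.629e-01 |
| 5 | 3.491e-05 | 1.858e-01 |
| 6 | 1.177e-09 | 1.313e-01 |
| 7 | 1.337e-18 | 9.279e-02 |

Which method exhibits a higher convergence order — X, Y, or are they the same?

Method X: p ≈ ln(1.337e-18/1.177e-09)/ln(1.177e-09/3.491e-05) ≈ 2.00.
Method Y: p ≈ ln(9.279e-02/1.313e-01)/ln(1.313e-01/1.858e-01) ≈ 1.00.
Method X has the higher order (≈2.0 vs ≈1.0).

X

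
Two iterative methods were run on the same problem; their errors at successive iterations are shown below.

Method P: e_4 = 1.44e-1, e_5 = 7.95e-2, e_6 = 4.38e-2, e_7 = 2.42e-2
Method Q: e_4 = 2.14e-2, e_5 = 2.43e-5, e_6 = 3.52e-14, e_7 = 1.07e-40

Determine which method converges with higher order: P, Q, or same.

Q

Method P: p ≈ ln(2.42e-2/4.38e-2)/ln(4.38e-2/7.95e-2) ≈ 1.00.
Method Q: p ≈ ln(1.07e-40/3.52e-14)/ln(3.52e-14/2.43e-5) ≈ 3.00.
Method Q has the higher order (≈3.0 vs ≈1.0).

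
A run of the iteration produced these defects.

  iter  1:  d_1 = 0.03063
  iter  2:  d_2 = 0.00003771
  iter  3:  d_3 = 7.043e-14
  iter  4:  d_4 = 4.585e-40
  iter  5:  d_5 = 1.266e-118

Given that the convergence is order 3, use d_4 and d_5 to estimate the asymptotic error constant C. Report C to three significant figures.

1.31

C ≈ d_5 / d_4^3
  = 1.266e-118 / (4.585e-40)^3
  = 1.266e-118 / 9.63869e-119 ≈ 1.3135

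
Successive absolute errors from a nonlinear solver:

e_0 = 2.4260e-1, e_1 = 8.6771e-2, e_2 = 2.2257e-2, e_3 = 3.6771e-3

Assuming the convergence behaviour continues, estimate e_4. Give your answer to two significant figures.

First estimate the order: p ≈ ln(e_3/e_2) / ln(e_2/e_1) = ln(3.6771e-3/2.2257e-2)/ln(2.2257e-2/8.6771e-2) = ln(0.165211)/ln(0.256503) ≈ 1.3233.
Then e_4 ≈ e_3·(e_3/e_2)^p = 3.6771e-3·(0.165211)^1.3233 = 3.6771e-3·0.0923062 ≈ 0.0003394.

3.4e-4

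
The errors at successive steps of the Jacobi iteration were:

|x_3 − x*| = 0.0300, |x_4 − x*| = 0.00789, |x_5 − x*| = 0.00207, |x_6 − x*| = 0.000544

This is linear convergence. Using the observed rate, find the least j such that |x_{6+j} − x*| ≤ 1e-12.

16

Rate ρ ≈ |x_6 − x*|/|x_5 − x*| = 0.000544/0.00207 = 0.2628.
After j more steps, |x_{6+j} − x*| ≈ 0.000544·ρ^j; need ρ^j ≤ 1e-12/0.000544 = 1.83824e-09.
j ≥ ln(1.83824e-09)/ln(0.2628) = -20.1145/-1.33636 = 15.052.
So 16 more iterations are needed.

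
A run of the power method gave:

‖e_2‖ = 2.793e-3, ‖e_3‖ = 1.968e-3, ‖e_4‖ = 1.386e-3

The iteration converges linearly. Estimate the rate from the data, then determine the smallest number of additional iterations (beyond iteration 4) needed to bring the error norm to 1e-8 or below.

34

Rate ρ ≈ ‖e_4‖/‖e_3‖ = 1.386e-3/1.968e-3 = 0.7043.
After j more steps, ‖e_{4+j}‖ ≈ 1.386e-3·ρ^j; need ρ^j ≤ 1e-8/1.386e-3 = 7.21501e-06.
j ≥ ln(7.21501e-06)/ln(0.7043) = -11.8393/-0.35055 = 33.773.
So 34 more iterations are needed.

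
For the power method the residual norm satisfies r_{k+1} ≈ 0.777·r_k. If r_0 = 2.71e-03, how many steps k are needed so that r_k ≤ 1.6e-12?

85

After k steps, r_k ≈ 2.71e-03·0.777^k.
Need 0.777^k ≤ 1.6e-12/2.71e-03 = 5.90406e-10.
k ≥ ln(5.90406e-10)/ln(0.777) = -21.2502/-0.25231 = 84.223.
Smallest integer k = 85.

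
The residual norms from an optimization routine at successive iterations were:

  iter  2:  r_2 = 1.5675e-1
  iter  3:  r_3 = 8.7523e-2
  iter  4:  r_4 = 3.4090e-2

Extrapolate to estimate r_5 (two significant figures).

7.4e-3

First estimate the order: p ≈ ln(r_4/r_3) / ln(r_3/r_2) = ln(3.4090e-2/8.7523e-2)/ln(8.7523e-2/1.5675e-1) = ln(0.389498)/ln(0.55836) ≈ 1.6180.
Then r_5 ≈ r_4·(r_4/r_3)^p = 3.4090e-2·(0.389498)^1.6180 = 3.4090e-2·0.217489 ≈ 0.007414.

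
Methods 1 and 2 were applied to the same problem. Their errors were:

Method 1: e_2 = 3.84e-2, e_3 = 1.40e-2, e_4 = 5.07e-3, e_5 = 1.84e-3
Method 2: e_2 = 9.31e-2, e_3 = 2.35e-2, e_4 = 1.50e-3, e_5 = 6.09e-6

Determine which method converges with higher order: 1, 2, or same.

2

Method 1: p ≈ ln(1.84e-3/5.07e-3)/ln(5.07e-3/1.40e-2) ≈ 1.00.
Method 2: p ≈ ln(6.09e-6/1.50e-3)/ln(1.50e-3/2.35e-2) ≈ 2.00.
Method 2 has the higher order (≈2.0 vs ≈1.0).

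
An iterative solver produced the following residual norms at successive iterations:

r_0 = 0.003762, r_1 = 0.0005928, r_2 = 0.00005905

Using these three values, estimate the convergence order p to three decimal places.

1.248

p ≈ ln(r_2/r_1) / ln(r_1/r_0)
  = ln(0.00005905/0.0005928) / ln(0.0005928/0.003762)
  = ln(0.099612) / ln(0.157576)
  = -2.306473 / -1.847847 ≈ 1.248195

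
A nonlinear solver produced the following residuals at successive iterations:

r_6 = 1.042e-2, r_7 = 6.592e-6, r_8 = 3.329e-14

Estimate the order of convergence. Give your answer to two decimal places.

2.59

p ≈ ln(r_8/r_7) / ln(r_7/r_6)
  = ln(3.329e-14/6.592e-6) / ln(6.592e-6/1.042e-2)
  = ln(5.05006e-09) / ln(0.00063263)
  = -19.10387 / -7.36562 ≈ 2.59365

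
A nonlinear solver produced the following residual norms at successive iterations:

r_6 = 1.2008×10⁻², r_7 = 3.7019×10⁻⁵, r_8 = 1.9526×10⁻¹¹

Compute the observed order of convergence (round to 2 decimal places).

p ≈ ln(r_8/r_7) / ln(r_7/r_6)
  = ln(1.9526×10⁻¹¹/3.7019×10⁻⁵) / ln(3.7019×10⁻⁵/1.2008×10⁻²)
  = ln(5.27459e-07) / ln(0.00308286)
  = -14.45519 / -5.78190 ≈ 2.50008

2.50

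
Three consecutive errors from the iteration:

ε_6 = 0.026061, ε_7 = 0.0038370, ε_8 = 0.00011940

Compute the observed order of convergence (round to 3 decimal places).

1.811

p ≈ ln(ε_8/ε_7) / ln(ε_7/ε_6)
  = ln(0.00011940/0.0038370) / ln(0.0038370/0.026061)
  = ln(0.0311181) / ln(0.147231)
  = -3.469966 / -1.915752 ≈ 1.811281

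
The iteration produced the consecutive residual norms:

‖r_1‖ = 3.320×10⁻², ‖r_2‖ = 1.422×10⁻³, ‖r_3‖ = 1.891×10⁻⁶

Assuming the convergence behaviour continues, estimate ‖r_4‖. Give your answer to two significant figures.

First estimate the order: p ≈ ln(‖r_3‖/‖r_2‖) / ln(‖r_2‖/‖r_1‖) = ln(1.891×10⁻⁶/1.422×10⁻³)/ln(1.422×10⁻³/3.320×10⁻²) = ln(0.00132982)/ln(0.0428313) ≈ 2.1021.
Then ‖r_4‖ ≈ ‖r_3‖·(‖r_3‖/‖r_2‖)^p = 1.891×10⁻⁶·(0.00132982)^2.1021 = 1.891×10⁻⁶·8.99342e-07 ≈ 1.701e-12.

1.7e-12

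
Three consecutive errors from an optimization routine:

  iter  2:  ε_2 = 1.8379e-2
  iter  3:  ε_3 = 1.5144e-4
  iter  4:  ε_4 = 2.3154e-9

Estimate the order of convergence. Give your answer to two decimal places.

2.31

p ≈ ln(ε_4/ε_3) / ln(ε_3/ε_2)
  = ln(2.3154e-9/1.5144e-4) / ln(1.5144e-4/1.8379e-2)
  = ln(1.52892e-05) / ln(0.00823984)
  = -11.08836 / -4.79877 ≈ 2.31067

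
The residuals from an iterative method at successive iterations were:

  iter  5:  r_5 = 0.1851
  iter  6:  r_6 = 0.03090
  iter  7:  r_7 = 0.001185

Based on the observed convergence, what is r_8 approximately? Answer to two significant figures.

3.1e-6

First estimate the order: p ≈ ln(r_7/r_6) / ln(r_6/r_5) = ln(0.001185/0.03090)/ln(0.03090/0.1851) = ln(0.0383495)/ln(0.166937) ≈ 1.8217.
Then r_8 ≈ r_7·(r_7/r_6)^p = 0.001185·(0.0383495)^1.8217 = 0.001185·0.00263048 ≈ 3.117e-06.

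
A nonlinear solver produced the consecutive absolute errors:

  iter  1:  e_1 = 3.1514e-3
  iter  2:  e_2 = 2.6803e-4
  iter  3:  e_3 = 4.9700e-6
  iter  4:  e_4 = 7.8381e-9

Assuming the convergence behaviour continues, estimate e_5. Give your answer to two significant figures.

First estimate the order: p ≈ ln(e_4/e_3) / ln(e_3/e_2) = ln(7.8381e-9/4.9700e-6)/ln(4.9700e-6/2.6803e-4) = ln(0.00157708)/ln(0.0185427) ≈ 1.6180.
Then e_5 ≈ e_4·(e_4/e_3)^p = 7.8381e-9·(0.00157708)^1.6180 = 7.8381e-9·2.92501e-05 ≈ 2.293e-13.

2.3e-13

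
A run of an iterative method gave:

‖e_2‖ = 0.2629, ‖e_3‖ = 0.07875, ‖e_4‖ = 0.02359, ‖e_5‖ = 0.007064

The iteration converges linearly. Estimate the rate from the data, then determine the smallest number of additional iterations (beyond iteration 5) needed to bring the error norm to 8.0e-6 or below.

Rate ρ ≈ ‖e_5‖/‖e_4‖ = 0.007064/0.02359 = 0.2994.
After j more steps, ‖e_{5+j}‖ ≈ 0.007064·ρ^j; need ρ^j ≤ 8.0e-6/0.007064 = 0.0011325.
j ≥ ln(0.0011325)/ln(0.2994) = -6.7833/-1.20597 = 5.625.
So 6 more iterations are needed.

6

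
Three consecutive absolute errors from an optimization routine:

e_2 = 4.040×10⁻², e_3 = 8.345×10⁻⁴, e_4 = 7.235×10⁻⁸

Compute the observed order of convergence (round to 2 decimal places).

p ≈ ln(e_4/e_3) / ln(e_3/e_2)
  = ln(7.235×10⁻⁸/8.345×10⁻⁴) / ln(8.345×10⁻⁴/4.040×10⁻²)
  = ln(8.66986e-05) / ln(0.0206559)
  = -9.35307 / -3.87975 ≈ 2.41074

2.41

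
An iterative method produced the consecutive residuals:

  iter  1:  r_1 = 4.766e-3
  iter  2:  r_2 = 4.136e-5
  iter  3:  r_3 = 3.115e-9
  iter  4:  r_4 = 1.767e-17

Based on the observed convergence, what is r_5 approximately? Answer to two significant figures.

First estimate the order: p ≈ ln(r_4/r_3) / ln(r_3/r_2) = ln(1.767e-17/3.115e-9)/ln(3.115e-9/4.136e-5) = ln(5.67255e-09)/ln(7.53143e-05) ≈ 2.0000.
Then r_5 ≈ r_4·(r_4/r_3)^p = 1.767e-17·(5.67255e-09)^2.0000 = 1.767e-17·3.21778e-17 ≈ 5.686e-34.

5.7e-34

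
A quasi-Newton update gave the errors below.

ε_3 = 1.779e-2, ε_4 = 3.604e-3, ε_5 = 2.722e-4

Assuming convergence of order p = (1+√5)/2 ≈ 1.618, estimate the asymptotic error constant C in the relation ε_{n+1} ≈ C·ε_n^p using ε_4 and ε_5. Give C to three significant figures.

C ≈ ε_5 / ε_4^1.618
  = 2.722e-4 / (3.604e-3)^1.618
  = 2.722e-4 / 0.000111398 ≈ 2.4435

2.44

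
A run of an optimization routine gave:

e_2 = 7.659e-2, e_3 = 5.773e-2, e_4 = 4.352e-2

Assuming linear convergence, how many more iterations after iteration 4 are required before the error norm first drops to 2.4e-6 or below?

35

Rate ρ ≈ e_4/e_3 = 4.352e-2/5.773e-2 = 0.7539.
After j more steps, e_{4+j} ≈ 4.352e-2·ρ^j; need ρ^j ≤ 2.4e-6/4.352e-2 = 5.51471e-05.
j ≥ ln(5.51471e-05)/ln(0.7539) = -9.8055/-0.28250 = 34.710.
So 35 more iterations are needed.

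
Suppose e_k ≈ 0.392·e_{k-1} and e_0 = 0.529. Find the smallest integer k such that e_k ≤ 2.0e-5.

11

After k steps, e_k ≈ 0.529·0.392^k.
Need 0.392^k ≤ 2.0e-5/0.529 = 3.78072e-05.
k ≥ ln(3.78072e-05)/ln(0.392) = -10.1830/-0.93649 = 10.874.
Smallest integer k = 11.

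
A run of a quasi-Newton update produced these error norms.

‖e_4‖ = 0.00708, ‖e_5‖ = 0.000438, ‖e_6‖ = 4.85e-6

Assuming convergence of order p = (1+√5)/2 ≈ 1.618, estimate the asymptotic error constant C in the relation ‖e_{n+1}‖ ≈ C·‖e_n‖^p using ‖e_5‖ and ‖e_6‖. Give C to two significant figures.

1.3

C ≈ ‖e_6‖ / ‖e_5‖^1.618
  = 4.85e-6 / (0.000438)^1.618
  = 4.85e-6 / 3.68049e-06 ≈ 1.3178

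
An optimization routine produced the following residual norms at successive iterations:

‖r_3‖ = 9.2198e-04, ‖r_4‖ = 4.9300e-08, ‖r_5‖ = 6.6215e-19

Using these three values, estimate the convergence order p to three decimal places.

p ≈ ln(‖r_5‖/‖r_4‖) / ln(‖r_4‖/‖r_3‖)
  = ln(6.6215e-19/4.9300e-08) / ln(4.9300e-08/9.2198e-04)
  = ln(1.3431e-11) / ln(5.34719e-05)
  = -25.033456 / -9.836354 ≈ 2.544993

2.545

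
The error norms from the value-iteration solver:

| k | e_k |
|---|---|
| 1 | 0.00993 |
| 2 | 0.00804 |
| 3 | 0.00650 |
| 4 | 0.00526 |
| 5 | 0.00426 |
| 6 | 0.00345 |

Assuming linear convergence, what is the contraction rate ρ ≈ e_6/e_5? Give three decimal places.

ρ ≈ e_6/e_5 = 0.00345/0.00426 = 0.80986

0.810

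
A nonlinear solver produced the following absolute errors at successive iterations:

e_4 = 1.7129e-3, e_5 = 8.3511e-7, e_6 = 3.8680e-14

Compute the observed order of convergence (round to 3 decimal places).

2.214

p ≈ ln(e_6/e_5) / ln(e_5/e_4)
  = ln(3.8680e-14/8.3511e-7) / ln(8.3511e-7/1.7129e-3)
  = ln(4.63173e-08) / ln(0.000487542)
  = -16.887750 / -7.626134 ≈ 2.214458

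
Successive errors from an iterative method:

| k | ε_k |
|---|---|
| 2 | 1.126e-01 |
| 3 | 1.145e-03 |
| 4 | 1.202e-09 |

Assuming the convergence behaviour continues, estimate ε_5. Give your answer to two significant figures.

First estimate the order: p ≈ ln(ε_4/ε_3) / ln(ε_3/ε_2) = ln(1.202e-09/1.145e-03)/ln(1.145e-03/1.126e-01) = ln(1.04978e-06)/ln(0.0101687) ≈ 3.0004.
Then ε_5 ≈ ε_4·(ε_4/ε_3)^p = 1.202e-09·(1.04978e-06)^3.0004 = 1.202e-09·1.15054e-18 ≈ 1.383e-27.

1.4e-27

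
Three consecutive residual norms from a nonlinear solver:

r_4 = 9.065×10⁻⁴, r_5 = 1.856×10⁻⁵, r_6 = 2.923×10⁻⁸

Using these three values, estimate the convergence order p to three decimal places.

1.660

p ≈ ln(r_6/r_5) / ln(r_5/r_4)
  = ln(2.923×10⁻⁸/1.856×10⁻⁵) / ln(1.856×10⁻⁵/9.065×10⁻⁴)
  = ln(0.00157489) / ln(0.0204744)
  = -6.453570 / -3.888580 ≈ 1.659621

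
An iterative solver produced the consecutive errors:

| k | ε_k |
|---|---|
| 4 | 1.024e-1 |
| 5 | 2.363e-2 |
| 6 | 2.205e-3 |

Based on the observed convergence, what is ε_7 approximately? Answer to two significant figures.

4.8e-5

First estimate the order: p ≈ ln(ε_6/ε_5) / ln(ε_5/ε_4) = ln(2.205e-3/2.363e-2)/ln(2.363e-2/1.024e-1) = ln(0.0933136)/ln(0.230762) ≈ 1.6175.
Then ε_7 ≈ ε_6·(ε_6/ε_5)^p = 2.205e-3·(0.0933136)^1.6175 = 2.205e-3·0.0215718 ≈ 4.757e-05.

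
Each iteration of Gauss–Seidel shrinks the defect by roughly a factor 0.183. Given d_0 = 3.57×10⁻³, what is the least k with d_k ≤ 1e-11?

After k steps, d_k ≈ 3.57×10⁻³·0.183^k.
Need 0.183^k ≤ 1e-11/3.57×10⁻³ = 2.80112e-09.
k ≥ ln(2.80112e-09)/ln(0.183) = -19.6932/-1.69827 = 11.596.
Smallest integer k = 12.

12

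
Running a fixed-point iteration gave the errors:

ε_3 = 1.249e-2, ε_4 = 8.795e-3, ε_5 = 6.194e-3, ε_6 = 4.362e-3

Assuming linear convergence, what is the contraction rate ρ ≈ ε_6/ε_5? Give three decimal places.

0.704

ρ ≈ ε_6/ε_5 = 4.362e-3/6.194e-3 = 0.70423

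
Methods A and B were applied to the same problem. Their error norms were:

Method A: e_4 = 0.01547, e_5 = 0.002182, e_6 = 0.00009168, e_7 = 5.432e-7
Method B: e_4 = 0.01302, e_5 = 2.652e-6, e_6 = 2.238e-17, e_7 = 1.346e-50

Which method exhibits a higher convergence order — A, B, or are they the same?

Method A: p ≈ ln(5.432e-7/0.00009168)/ln(0.00009168/0.002182) ≈ 1.62.
Method B: p ≈ ln(1.346e-50/2.238e-17)/ln(2.238e-17/2.652e-6) ≈ 3.00.
Method B has the higher order (≈3.0 vs ≈1.6).

B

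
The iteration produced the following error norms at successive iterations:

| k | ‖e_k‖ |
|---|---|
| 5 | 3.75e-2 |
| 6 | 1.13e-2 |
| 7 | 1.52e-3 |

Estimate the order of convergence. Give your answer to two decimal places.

1.67

p ≈ ln(‖e_7‖/‖e_6‖) / ln(‖e_6‖/‖e_5‖)
  = ln(1.52e-3/1.13e-2) / ln(1.13e-2/3.75e-2)
  = ln(0.134513) / ln(0.301333)
  = -2.00609 / -1.19954 ≈ 1.67238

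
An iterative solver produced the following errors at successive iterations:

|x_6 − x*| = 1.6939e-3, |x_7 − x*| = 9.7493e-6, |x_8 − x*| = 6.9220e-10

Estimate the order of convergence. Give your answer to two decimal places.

1.85

p ≈ ln(|x_8 − x*|/|x_7 − x*|) / ln(|x_7 − x*|/|x_6 − x*|)
  = ln(6.9220e-10/9.7493e-6) / ln(9.7493e-6/1.6939e-3)
  = ln(7.1e-05) / ln(0.00575553)
  = -9.55283 / -5.15759 ≈ 1.85219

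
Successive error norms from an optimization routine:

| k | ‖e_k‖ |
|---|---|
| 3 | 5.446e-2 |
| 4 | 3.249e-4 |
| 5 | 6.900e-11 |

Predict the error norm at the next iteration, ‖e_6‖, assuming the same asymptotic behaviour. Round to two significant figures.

6.6e-31

First estimate the order: p ≈ ln(‖e_5‖/‖e_4‖) / ln(‖e_4‖/‖e_3‖) = ln(6.900e-11/3.249e-4)/ln(3.249e-4/5.446e-2) = ln(2.12373e-07)/ln(0.00596585) ≈ 3.0000.
Then ‖e_6‖ ≈ ‖e_5‖·(‖e_5‖/‖e_4‖)^p = 6.900e-11·(2.12373e-07)^3.0000 = 6.900e-11·9.57851e-21 ≈ 6.609e-31.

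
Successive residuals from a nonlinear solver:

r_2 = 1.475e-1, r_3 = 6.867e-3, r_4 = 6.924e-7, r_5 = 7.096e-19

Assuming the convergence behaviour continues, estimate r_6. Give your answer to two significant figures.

7.6e-55

First estimate the order: p ≈ ln(r_5/r_4) / ln(r_4/r_3) = ln(7.096e-19/6.924e-7)/ln(6.924e-7/6.867e-3) = ln(1.02484e-12)/ln(0.00010083) ≈ 3.0000.
Then r_6 ≈ r_5·(r_5/r_4)^p = 7.096e-19·(1.02484e-12)^3.0000 = 7.096e-19·1.07639e-36 ≈ 7.638e-55.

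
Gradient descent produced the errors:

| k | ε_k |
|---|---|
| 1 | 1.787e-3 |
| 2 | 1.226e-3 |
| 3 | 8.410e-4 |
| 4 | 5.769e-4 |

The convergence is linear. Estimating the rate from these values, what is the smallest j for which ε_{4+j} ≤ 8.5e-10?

Rate ρ ≈ ε_4/ε_3 = 5.769e-4/8.410e-4 = 0.6860.
After j more steps, ε_{4+j} ≈ 5.769e-4·ρ^j; need ρ^j ≤ 8.5e-10/5.769e-4 = 1.47339e-06.
j ≥ ln(1.47339e-06)/ln(0.6860) = -13.4279/-0.37688 = 35.629.
So 36 more iterations are needed.

36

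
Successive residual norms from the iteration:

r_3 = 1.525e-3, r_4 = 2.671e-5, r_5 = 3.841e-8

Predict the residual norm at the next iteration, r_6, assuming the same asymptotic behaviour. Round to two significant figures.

First estimate the order: p ≈ ln(r_5/r_4) / ln(r_4/r_3) = ln(3.841e-8/2.671e-5)/ln(2.671e-5/1.525e-3) = ln(0.00143804)/ln(0.0175148) ≈ 1.6180.
Then r_6 ≈ r_5·(r_5/r_4)^p = 3.841e-8·(0.00143804)^1.6180 = 3.841e-8·2.51926e-05 ≈ 9.676e-13.

9.7e-13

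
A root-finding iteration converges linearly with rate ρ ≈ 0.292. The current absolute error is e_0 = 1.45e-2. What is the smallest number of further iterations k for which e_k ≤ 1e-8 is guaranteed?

After k steps, e_k ≈ 1.45e-2·0.292^k.
Need 0.292^k ≤ 1e-8/1.45e-2 = 6.89655e-07.
k ≥ ln(6.89655e-07)/ln(0.292) = -14.1871/-1.23100 = 11.525.
Smallest integer k = 12.

12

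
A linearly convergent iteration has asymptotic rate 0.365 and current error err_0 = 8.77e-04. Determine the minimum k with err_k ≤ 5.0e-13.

22

After k steps, err_k ≈ 8.77e-04·0.365^k.
Need 0.365^k ≤ 5.0e-13/8.77e-04 = 5.70125e-10.
k ≥ ln(5.70125e-10)/ln(0.365) = -21.2852/-1.00786 = 21.119.
Smallest integer k = 22.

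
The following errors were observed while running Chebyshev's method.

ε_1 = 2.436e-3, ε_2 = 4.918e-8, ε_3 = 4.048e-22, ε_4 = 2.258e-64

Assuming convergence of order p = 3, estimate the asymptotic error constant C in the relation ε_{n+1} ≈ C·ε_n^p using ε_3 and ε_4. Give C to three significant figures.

C ≈ ε_4 / ε_3^3
  = 2.258e-64 / (4.048e-22)^3
  = 2.258e-64 / 6.63318e-65 ≈ 3.4041

3.40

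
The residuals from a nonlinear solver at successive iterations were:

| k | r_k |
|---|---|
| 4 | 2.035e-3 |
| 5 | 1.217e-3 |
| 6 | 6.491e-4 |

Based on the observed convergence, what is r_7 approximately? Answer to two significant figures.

First estimate the order: p ≈ ln(r_6/r_5) / ln(r_5/r_4) = ln(6.491e-4/1.217e-3)/ln(1.217e-3/2.035e-3) = ln(0.533361)/ln(0.598034) ≈ 1.2226.
Then r_7 ≈ r_6·(r_6/r_5)^p = 6.491e-4·(0.533361)^1.2226 = 6.491e-4·0.46372 ≈ 0.000301.

3.0e-4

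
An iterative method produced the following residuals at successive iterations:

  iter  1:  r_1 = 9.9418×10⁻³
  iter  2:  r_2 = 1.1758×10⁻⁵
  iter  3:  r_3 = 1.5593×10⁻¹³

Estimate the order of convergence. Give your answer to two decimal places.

p ≈ ln(r_3/r_2) / ln(r_2/r_1)
  = ln(1.5593×10⁻¹³/1.1758×10⁻⁵) / ln(1.1758×10⁻⁵/9.9418×10⁻³)
  = ln(1.32616e-08) / ln(0.00118268)
  = -18.13839 / -6.73997 ≈ 2.69117

2.69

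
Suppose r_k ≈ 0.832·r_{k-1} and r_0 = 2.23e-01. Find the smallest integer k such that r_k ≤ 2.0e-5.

51

After k steps, r_k ≈ 2.23e-01·0.832^k.
Need 0.832^k ≤ 2.0e-5/2.23e-01 = 8.96861e-05.
k ≥ ln(8.96861e-05)/ln(0.832) = -9.3192/-0.18392 = 50.670.
Smallest integer k = 51.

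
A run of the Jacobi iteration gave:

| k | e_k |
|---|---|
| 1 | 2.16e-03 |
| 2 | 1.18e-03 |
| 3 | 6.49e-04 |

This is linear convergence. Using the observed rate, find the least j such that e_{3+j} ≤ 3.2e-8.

Rate ρ ≈ e_3/e_2 = 6.49e-04/1.18e-03 = 0.5500.
After j more steps, e_{3+j} ≈ 6.49e-04·ρ^j; need ρ^j ≤ 3.2e-8/6.49e-04 = 4.93066e-05.
j ≥ ln(4.93066e-05)/ln(0.5500) = -9.9175/-0.59784 = 16.589.
So 17 more iterations are needed.

17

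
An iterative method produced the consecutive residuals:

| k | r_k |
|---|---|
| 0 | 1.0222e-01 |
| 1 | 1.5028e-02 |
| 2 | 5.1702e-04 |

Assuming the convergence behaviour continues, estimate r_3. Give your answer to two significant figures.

1.4e-6

First estimate the order: p ≈ ln(r_2/r_1) / ln(r_1/r_0) = ln(5.1702e-04/1.5028e-02)/ln(1.5028e-02/1.0222e-01) = ln(0.0344038)/ln(0.147016) ≈ 1.7575.
Then r_3 ≈ r_2·(r_2/r_1)^p = 5.1702e-04·(0.0344038)^1.7575 = 5.1702e-04·0.0026797 ≈ 1.385e-06.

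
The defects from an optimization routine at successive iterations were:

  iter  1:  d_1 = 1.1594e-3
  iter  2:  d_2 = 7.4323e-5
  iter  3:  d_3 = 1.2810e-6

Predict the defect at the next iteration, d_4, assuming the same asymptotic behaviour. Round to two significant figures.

First estimate the order: p ≈ ln(d_3/d_2) / ln(d_2/d_1) = ln(1.2810e-6/7.4323e-5)/ln(7.4323e-5/1.1594e-3) = ln(0.0172356)/ln(0.0641047) ≈ 1.4781.
Then d_4 ≈ d_3·(d_3/d_2)^p = 1.2810e-6·(0.0172356)^1.4781 = 1.2810e-6·0.00247321 ≈ 3.168e-09.

3.2e-9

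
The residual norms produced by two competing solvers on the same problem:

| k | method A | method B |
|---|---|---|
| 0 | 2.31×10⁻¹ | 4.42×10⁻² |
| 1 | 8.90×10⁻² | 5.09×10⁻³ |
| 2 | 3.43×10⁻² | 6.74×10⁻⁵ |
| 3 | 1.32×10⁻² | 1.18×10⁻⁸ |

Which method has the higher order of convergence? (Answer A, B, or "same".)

B

Method A: p ≈ ln(1.32×10⁻²/3.43×10⁻²)/ln(3.43×10⁻²/8.90×10⁻²) ≈ 1.00.
Method B: p ≈ ln(1.18×10⁻⁸/6.74×10⁻⁵)/ln(6.74×10⁻⁵/5.09×10⁻³) ≈ 2.00.
Method B has the higher order (≈2.0 vs ≈1.0).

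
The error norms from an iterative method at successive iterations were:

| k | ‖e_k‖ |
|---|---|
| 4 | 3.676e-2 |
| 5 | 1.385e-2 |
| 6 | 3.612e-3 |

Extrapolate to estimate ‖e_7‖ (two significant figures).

First estimate the order: p ≈ ln(‖e_6‖/‖e_5‖) / ln(‖e_5‖/‖e_4‖) = ln(3.612e-3/1.385e-2)/ln(1.385e-2/3.676e-2) = ln(0.260794)/ln(0.376768) ≈ 1.3769.
Then ‖e_7‖ ≈ ‖e_6‖·(‖e_6‖/‖e_5‖)^p = 3.612e-3·(0.260794)^1.3769 = 3.612e-3·0.157145 ≈ 0.0005676.

5.7e-4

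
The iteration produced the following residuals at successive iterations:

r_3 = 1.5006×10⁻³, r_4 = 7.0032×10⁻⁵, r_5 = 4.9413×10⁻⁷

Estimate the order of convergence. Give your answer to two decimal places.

p ≈ ln(r_5/r_4) / ln(r_4/r_3)
  = ln(4.9413×10⁻⁷/7.0032×10⁻⁵) / ln(7.0032×10⁻⁵/1.5006×10⁻³)
  = ln(0.00705577) / ln(0.0466693)
  = -4.95391 / -3.06467 ≈ 1.61646

1.62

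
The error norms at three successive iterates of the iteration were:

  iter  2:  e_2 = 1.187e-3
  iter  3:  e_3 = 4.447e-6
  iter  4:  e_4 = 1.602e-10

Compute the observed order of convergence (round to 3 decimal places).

p ≈ ln(e_4/e_3) / ln(e_3/e_2)
  = ln(1.602e-10/4.447e-6) / ln(4.447e-6/1.187e-3)
  = ln(3.60243e-05) / ln(0.00374642)
  = -10.231317 / -5.586955 ≈ 1.831287

1.831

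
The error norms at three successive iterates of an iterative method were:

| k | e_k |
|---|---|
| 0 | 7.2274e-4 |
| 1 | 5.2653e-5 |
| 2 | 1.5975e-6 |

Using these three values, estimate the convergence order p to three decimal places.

1.334

p ≈ ln(e_2/e_1) / ln(e_1/e_0)
  = ln(1.5975e-6/5.2653e-5) / ln(5.2653e-5/7.2274e-4)
  = ln(0.0303402) / ln(0.0728519)
  = -3.495282 / -2.619327 ≈ 1.334420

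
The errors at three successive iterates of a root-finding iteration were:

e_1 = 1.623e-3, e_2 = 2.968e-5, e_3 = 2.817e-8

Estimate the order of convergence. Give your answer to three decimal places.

1.739

p ≈ ln(e_3/e_2) / ln(e_2/e_1)
  = ln(2.817e-8/2.968e-5) / ln(2.968e-5/1.623e-3)
  = ln(0.000949124) / ln(0.0182871)
  = -6.959971 / -4.001559 ≈ 1.739315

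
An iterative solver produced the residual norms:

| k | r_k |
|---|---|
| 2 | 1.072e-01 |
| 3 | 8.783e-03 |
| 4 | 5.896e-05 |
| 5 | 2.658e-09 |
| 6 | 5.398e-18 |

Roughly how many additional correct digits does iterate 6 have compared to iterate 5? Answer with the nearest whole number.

9

Digits gained ≈ log₁₀(r_5/r_6) = log₁₀(2.658e-09/5.398e-18) = log₁₀(4.92405e+08) ≈ 8.692.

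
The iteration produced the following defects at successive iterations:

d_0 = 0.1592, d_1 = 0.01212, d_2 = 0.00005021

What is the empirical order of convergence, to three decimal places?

2.130

p ≈ ln(d_2/d_1) / ln(d_1/d_0)
  = ln(0.00005021/0.01212) / ln(0.01212/0.1592)
  = ln(0.00414274) / ln(0.0761307)
  = -5.486398 / -2.575304 ≈ 2.130388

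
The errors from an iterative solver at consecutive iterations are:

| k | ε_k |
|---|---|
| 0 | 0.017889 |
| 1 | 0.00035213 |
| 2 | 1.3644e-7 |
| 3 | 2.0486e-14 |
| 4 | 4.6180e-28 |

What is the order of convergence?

Consecutive ratios: ε_4/ε_3 = 4.6180e-28/2.0486e-14 = 2.25422e-14, ε_3/ε_2 = 2.0486e-14/1.3644e-7 = 1.50147e-07.
p ≈ ln(2.25422e-14)/ln(1.50147e-07) = -31.4234/-15.7117 ≈ 2.00.
So the convergence is quadratic (order 2).

2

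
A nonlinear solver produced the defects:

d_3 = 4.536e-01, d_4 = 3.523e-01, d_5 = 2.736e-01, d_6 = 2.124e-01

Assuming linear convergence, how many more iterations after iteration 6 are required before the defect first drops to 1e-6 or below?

49

Rate ρ ≈ d_6/d_5 = 2.124e-01/2.736e-01 = 0.7763.
After j more steps, d_{6+j} ≈ 2.124e-01·ρ^j; need ρ^j ≤ 1e-6/2.124e-01 = 4.7081e-06.
j ≥ ln(4.7081e-06)/ln(0.7763) = -12.2662/-0.25322 = 48.441.
So 49 more iterations are needed.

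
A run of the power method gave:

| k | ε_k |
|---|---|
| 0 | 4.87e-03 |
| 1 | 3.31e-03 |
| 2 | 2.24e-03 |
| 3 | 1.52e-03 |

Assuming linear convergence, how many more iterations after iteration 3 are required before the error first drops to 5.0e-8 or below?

Rate ρ ≈ ε_3/ε_2 = 1.52e-03/2.24e-03 = 0.6786.
After j more steps, ε_{3+j} ≈ 1.52e-03·ρ^j; need ρ^j ≤ 5.0e-8/1.52e-03 = 3.28947e-05.
j ≥ ln(3.28947e-05)/ln(0.6786) = -10.3222/-0.38772 = 26.623.
So 27 more iterations are needed.

27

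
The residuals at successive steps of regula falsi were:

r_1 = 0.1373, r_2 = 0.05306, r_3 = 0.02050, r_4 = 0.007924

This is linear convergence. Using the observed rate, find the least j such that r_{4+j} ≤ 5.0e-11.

Rate ρ ≈ r_4/r_3 = 0.007924/0.02050 = 0.3865.
After j more steps, r_{4+j} ≈ 0.007924·ρ^j; need ρ^j ≤ 5.0e-11/0.007924 = 6.30994e-09.
j ≥ ln(6.30994e-09)/ln(0.3865) = -18.8811/-0.95062 = 19.862.
So 20 more iterations are needed.

20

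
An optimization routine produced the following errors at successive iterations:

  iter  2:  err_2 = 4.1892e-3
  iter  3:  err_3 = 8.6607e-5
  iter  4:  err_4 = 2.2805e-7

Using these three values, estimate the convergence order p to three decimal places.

1.531

p ≈ ln(err_4/err_3) / ln(err_3/err_2)
  = ln(2.2805e-7/8.6607e-5) / ln(8.6607e-5/4.1892e-3)
  = ln(0.00263316) / ln(0.0206739)
  = -5.939571 / -3.878883 ≈ 1.531258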